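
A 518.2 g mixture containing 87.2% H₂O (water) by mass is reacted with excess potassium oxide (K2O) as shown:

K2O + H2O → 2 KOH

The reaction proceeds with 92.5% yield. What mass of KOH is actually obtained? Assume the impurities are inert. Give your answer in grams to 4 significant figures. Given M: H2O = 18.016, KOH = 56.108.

2603 g

Pure H2O available = 518.2 g × 0.872 = 451.87 g.
n(H2O) = 451.87 g / 18.016 g/mol = 25.082 mol.
From the equation the H2O:KOH mole ratio is 1:2, so n(KOH) = 25.082 × 2/1 = 50.163 mol.
Mass of KOH = 50.163 mol × 56.108 g/mol = 2814.6 g.
Actual mass collected = 2814.6 g × 0.925 = 2603.5 g.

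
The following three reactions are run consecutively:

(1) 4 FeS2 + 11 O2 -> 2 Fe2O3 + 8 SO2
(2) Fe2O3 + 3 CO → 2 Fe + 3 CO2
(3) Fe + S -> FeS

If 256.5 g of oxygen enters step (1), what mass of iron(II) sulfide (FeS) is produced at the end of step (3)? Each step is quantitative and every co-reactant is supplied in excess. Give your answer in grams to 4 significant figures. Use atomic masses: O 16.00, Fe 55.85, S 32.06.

256.2 g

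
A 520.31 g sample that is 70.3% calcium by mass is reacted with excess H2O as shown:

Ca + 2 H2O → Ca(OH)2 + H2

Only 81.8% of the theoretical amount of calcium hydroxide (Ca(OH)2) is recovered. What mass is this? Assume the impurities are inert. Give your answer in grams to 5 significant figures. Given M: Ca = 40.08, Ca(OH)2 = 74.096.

Pure Ca available = 520.31 g × 0.703 = 365.778 g.
n(Ca) = 365.778 g / 40.08 g/mol = 9.12620 mol.
From the equation the Ca:Ca(OH)2 mole ratio is 1:1, so n(Ca(OH)2) = 9.12620 × 1/1 = 9.12620 mol.
Mass of Ca(OH)2 = 9.12620 mol × 74.096 g/mol = 676.215 g.
Actual mass collected = 676.215 g × 0.818 = 553.144 g.

553.14 g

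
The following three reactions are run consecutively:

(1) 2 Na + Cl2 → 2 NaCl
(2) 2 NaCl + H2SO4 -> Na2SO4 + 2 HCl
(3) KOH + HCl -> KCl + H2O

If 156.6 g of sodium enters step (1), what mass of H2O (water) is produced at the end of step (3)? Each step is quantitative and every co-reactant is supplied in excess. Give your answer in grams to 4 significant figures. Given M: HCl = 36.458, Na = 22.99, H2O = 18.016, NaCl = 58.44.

n(Na) = 156.6 / 22.99 = 6.8117 mol.
Reaction (1): Na→NaCl ratio 2:2 ⇒ n(NaCl) = 6.8117 mol.
Reaction (2): NaCl→HCl ratio 2:2 ⇒ n(HCl) = 6.8117 mol.
Reaction (3): HCl→H2O ratio 1:1 ⇒ n(H2O) = 6.8117 mol.
Mass of H2O = 6.8117 × 18.016 = 122.72 g.

122.7 g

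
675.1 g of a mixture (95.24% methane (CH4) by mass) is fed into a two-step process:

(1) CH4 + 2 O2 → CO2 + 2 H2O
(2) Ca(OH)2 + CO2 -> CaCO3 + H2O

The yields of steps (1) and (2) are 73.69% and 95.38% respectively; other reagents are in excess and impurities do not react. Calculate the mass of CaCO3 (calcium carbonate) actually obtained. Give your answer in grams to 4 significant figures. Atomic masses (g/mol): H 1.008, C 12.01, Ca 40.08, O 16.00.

Pure CH4 = 675.1 × 0.9524 = 642.97 g.
M(CH4) = 12.01 + 4(1.008) = 16.042 g/mol.
M(CaCO3) = 40.08 + 12.01 + 3(16.00) = 100.09 g/mol.
n(CH4) = 642.97 / 16.042 = 40.080 mol.
Step 1 (CH4:CO2 = 1:1): theoretical n(CO2) = 40.080 mol; at 73.69% yield, n(CO2) = 29.535 mol.
Step 2 (CO2:CaCO3 = 1:1): theoretical n(CaCO3) = 29.535 mol, so theoretical mass = 29.535 × 100.09 = 2956.2 g.
At 95.38% yield, actual mass of CaCO3 = 2956.2 × 0.9538 = 2819.6 g.

2820 g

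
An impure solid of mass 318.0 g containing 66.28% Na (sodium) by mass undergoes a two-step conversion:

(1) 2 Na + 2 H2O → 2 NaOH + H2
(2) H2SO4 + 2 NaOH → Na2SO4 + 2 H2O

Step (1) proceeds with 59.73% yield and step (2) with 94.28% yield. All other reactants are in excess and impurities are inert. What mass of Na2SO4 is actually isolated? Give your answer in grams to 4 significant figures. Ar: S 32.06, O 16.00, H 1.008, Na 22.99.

Pure Na = 318.0 × 0.6628 = 210.77 g.
M(Na) = 22.99 g/mol.
M(Na2SO4) = 2(22.99) + 32.06 + 4(16.00) = 142.04 g/mol.
n(Na) = 210.77 / 22.99 = 9.1679 mol.
Step 1 (Na:NaOH = 2:2): theoretical n(NaOH) = 9.1679 mol; at 59.73% yield, n(NaOH) = 5.4760 mol.
Step 2 (NaOH:Na2SO4 = 2:1): theoretical n(Na2SO4) = 2.7380 mol, so theoretical mass = 2.7380 × 142.04 = 388.91 g.
At 94.28% yield, actual mass of Na2SO4 = 388.91 × 0.9428 = 366.66 g.

366.7 g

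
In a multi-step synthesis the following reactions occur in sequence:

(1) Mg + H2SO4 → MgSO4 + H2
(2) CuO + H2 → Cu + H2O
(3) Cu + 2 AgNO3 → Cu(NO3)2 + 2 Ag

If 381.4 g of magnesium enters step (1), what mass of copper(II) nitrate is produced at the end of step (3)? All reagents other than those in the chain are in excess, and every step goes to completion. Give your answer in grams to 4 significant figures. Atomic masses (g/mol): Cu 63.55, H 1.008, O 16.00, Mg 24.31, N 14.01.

M(Mg) = 24.31 g/mol.
M(Cu(NO3)2) = 63.55 + 2(14.01) + 6(16.00) = 187.57 g/mol.
n(Mg) = 381.4 / 24.31 = 15.689 mol.
Reaction (1): Mg→H2 ratio 1:1 ⇒ n(H2) = 15.689 mol.
Reaction (2): H2→Cu ratio 1:1 ⇒ n(Cu) = 15.689 mol.
Reaction (3): Cu→Cu(NO3)2 ratio 1:1 ⇒ n(Cu(NO3)2) = 15.689 mol.
Mass of Cu(NO3)2 = 15.689 × 187.57 = 2942.8 g.

2943 g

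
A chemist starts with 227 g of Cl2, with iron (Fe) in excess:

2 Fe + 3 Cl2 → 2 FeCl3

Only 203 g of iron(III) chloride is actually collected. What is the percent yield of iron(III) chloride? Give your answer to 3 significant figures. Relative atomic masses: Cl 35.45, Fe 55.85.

M(Cl2) = 2(35.45) = 70.90 g/mol.
M(FeCl3) = 55.85 + 3(35.45) = 162.20 g/mol.
n(Cl2) = 227.0 g / 70.90 g/mol = 3.202 mol.
From the equation the Cl2:FeCl3 mole ratio is 3:2, so n(FeCl3) = 3.202 × 2/3 = 2.134 mol.
Mass of FeCl3 = 2.134 mol × 162.20 g/mol = 346.2 g.
This is the theoretical yield. Percent yield = 203 g / 346.2 g × 100% = 58.63%.

58.6 %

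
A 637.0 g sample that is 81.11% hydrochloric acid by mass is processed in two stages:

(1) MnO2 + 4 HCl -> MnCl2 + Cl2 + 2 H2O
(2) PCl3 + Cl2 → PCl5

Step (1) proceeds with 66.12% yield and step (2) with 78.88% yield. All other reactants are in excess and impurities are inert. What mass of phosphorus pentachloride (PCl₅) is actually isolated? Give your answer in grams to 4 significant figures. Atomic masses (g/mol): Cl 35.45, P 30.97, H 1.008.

384.8 g

Pure HCl = 637.0 × 0.8111 = 516.67 g.
M(HCl) = 1.008 + 35.45 = 36.458 g/mol.
M(PCl5) = 30.97 + 5(35.45) = 208.22 g/mol.
n(HCl) = 516.67 / 36.458 = 14.172 mol.
Step 1 (HCl:Cl2 = 4:1): theoretical n(Cl2) = 3.5429 mol; at 66.12% yield, n(Cl2) = 2.3426 mol.
Step 2 (Cl2:PCl5 = 1:1): theoretical n(PCl5) = 2.3426 mol, so theoretical mass = 2.3426 × 208.22 = 487.77 g.
At 78.88% yield, actual mass of PCl5 = 487.77 × 0.7888 = 384.75 g.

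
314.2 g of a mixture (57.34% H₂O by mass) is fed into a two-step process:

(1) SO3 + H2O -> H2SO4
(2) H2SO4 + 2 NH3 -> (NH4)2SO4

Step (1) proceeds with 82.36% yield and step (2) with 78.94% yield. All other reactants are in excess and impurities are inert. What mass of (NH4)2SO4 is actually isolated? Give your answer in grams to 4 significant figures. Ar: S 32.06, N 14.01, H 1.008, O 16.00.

859.1 g

Pure H2O = 314.2 × 0.5734 = 180.16 g.
M(H2O) = 2(1.008) + 16.00 = 18.016 g/mol.
M((NH4)2SO4) = 2(14.01) + 8(1.008) + 32.06 + 4(16.00) = 132.144 g/mol.
n(H2O) = 180.16 / 18.016 = 10.000 mol.
Step 1 (H2O:H2SO4 = 1:1): theoretical n(H2SO4) = 10.000 mol; at 82.36% yield, n(H2SO4) = 8.2361 mol.
Step 2 (H2SO4:(NH4)2SO4 = 1:1): theoretical n((NH4)2SO4) = 8.2361 mol, so theoretical mass = 8.2361 × 132.144 = 1088.4 g.
At 78.94% yield, actual mass of (NH4)2SO4 = 1088.4 × 0.7894 = 859.14 g.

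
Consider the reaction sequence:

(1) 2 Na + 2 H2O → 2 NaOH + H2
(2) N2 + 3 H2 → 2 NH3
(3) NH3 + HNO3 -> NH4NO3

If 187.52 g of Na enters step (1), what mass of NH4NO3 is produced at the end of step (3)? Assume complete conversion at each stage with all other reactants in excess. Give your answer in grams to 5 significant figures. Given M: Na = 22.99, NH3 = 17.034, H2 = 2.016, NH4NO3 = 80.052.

217.65 g

n(Na) = 187.52 / 22.99 = 8.15659 mol.
Reaction (1): Na→H2 ratio 2:1 ⇒ n(H2) = 4.07829 mol.
Reaction (2): H2→NH3 ratio 3:2 ⇒ n(NH3) = 2.71886 mol.
Reaction (3): NH3→NH4NO3 ratio 1:1 ⇒ n(NH4NO3) = 2.71886 mol.
Mass of NH4NO3 = 2.71886 × 80.052 = 217.650 g.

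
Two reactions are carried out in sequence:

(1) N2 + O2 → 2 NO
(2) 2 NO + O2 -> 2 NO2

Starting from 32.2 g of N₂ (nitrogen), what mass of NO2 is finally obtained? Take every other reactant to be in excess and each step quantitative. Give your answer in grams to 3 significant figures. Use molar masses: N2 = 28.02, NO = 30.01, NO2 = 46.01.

n(N2) = 32.20 / 28.02 = 1.149 mol.
Step 1 gives a 1:2 ratio of N2 to NO, so n(NO) = 2.298 mol.
In step 2 the NO:NO2 ratio is 2:2, so n(NO2) = 2.298 mol.
Mass of NO2 = 2.298 × 46.01 = 105.7 g.

106 g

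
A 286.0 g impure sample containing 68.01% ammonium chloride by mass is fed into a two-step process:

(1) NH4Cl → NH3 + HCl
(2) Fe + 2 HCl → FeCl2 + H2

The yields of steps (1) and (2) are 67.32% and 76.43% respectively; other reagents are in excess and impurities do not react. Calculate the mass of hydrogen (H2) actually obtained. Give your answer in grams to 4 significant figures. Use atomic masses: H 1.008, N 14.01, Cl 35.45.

Pure NH4Cl = 286.0 × 0.6801 = 194.51 g.
M(NH4Cl) = 14.01 + 4(1.008) + 35.45 = 53.492 g/mol.
M(H2) = 2(1.008) = 2.016 g/mol.
n(NH4Cl) = 194.51 / 53.492 = 3.6362 mol.
Step 1 (NH4Cl:HCl = 1:1): theoretical n(HCl) = 3.6362 mol; at 67.32% yield, n(HCl) = 2.4479 mol.
Step 2 (HCl:H2 = 2:1): theoretical n(H2) = 1.2240 mol, so theoretical mass = 1.2240 × 2.016 = 2.4675 g.
At 76.43% yield, actual mass of H2 = 2.4675 × 0.7643 = 1.8859 g.

1.886 g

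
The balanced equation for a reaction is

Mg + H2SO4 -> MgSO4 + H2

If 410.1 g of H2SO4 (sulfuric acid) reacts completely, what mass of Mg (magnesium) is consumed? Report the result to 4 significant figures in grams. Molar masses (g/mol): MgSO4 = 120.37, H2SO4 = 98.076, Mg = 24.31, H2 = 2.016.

n(H2SO4) = 410.10 g / 98.076 g/mol = 4.1815 mol.
From the equation the H2SO4:Mg mole ratio is 1:1, so n(Mg) = 4.1815 × 1/1 = 4.1815 mol.
Mass of Mg = 4.1815 mol × 24.31 g/mol = 101.65 g.

101.7 g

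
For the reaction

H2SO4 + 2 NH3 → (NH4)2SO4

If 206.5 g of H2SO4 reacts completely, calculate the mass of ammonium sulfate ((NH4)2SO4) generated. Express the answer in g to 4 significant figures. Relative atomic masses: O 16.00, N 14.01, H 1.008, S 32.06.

M(H2SO4) = 2(1.008) + 32.06 + 4(16.00) = 98.076 g/mol.
M((NH4)2SO4) = 2(14.01) + 8(1.008) + 32.06 + 4(16.00) = 132.144 g/mol.
n(H2SO4) = 206.50 g / 98.076 g/mol = 2.1055 mol.
From the equation the H2SO4:(NH4)2SO4 mole ratio is 1:1, so n((NH4)2SO4) = 2.1055 × 1/1 = 2.1055 mol.
Mass of (NH4)2SO4 = 2.1055 mol × 132.144 g/mol = 278.23 g.

278.2 g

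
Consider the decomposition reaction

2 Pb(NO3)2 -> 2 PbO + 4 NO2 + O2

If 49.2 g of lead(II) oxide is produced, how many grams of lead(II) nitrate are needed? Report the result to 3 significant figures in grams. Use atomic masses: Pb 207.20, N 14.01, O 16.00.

M(PbO) = 207.20 + 16.00 = 223.20 g/mol.
M(Pb(NO3)2) = 207.20 + 2(14.01) + 6(16.00) = 331.22 g/mol.
n(PbO) = 49.20 g / 223.20 g/mol = 0.2204 mol.
From the equation the PbO:Pb(NO3)2 mole ratio is 2:2, so n(Pb(NO3)2) = 0.2204 × 2/2 = 0.2204 mol.
Mass of Pb(NO3)2 = 0.2204 mol × 331.22 g/mol = 73.01 g.

73.0 g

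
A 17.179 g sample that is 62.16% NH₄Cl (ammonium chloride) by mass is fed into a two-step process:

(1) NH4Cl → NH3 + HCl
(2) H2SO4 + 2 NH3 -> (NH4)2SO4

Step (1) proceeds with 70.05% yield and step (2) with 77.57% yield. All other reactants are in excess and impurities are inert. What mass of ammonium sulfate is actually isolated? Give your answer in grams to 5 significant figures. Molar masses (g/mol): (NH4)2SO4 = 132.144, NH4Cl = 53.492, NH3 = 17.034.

7.1670 g

Pure NH4Cl = 17.179 × 0.6216 = 10.6785 g.
n(NH4Cl) = 10.6785 / 53.492 = 0.199627 mol.
Step 1 (NH4Cl:NH3 = 1:1): theoretical n(NH3) = 0.199627 mol; at 70.05% yield, n(NH3) = 0.139839 mol.
Step 2 (NH3:(NH4)2SO4 = 2:1): theoretical n((NH4)2SO4) = 0.0699195 mol, so theoretical mass = 0.0699195 × 132.144 = 9.23944 g.
At 77.57% yield, actual mass of (NH4)2SO4 = 9.23944 × 0.7757 = 7.16703 g.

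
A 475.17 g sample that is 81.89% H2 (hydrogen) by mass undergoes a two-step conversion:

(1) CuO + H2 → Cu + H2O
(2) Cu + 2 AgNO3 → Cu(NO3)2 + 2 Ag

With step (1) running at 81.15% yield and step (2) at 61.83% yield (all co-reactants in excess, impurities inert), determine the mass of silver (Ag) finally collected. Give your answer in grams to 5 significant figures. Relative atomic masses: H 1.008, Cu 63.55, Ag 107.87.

Pure H2 = 475.17 × 0.8189 = 389.117 g.
M(H2) = 2(1.008) = 2.016 g/mol.
M(Ag) = 107.87 g/mol.
n(H2) = 389.117 / 2.016 = 193.014 mol.
Step 1 (H2:Cu = 1:1): theoretical n(Cu) = 193.014 mol; at 81.15% yield, n(Cu) = 156.631 mol.
Step 2 (Cu:Ag = 1:2): theoretical n(Ag) = 313.262 mol, so theoretical mass = 313.262 × 107.87 = 33791.6 g.
At 61.83% yield, actual mass of Ag = 33791.6 × 0.6183 = 20893.3 g.

20893 g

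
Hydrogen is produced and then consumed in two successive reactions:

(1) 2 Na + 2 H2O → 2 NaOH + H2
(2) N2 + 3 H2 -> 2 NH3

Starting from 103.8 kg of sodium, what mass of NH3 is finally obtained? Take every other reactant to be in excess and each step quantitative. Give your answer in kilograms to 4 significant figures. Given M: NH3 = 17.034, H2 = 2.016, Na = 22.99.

103.8 kg = 103800 g.
n(Na) = 103800 / 22.99 = 4515.0 mol.
Step 1 gives a 2:1 ratio of Na to H2, so n(H2) = 2257.5 mol.
In step 2 the H2:NH3 ratio is 3:2, so n(NH3) = 1505.0 mol.
Mass of NH3 = 1505.0 × 17.034 = 25636 g = 25.64 kg.

25.64 kg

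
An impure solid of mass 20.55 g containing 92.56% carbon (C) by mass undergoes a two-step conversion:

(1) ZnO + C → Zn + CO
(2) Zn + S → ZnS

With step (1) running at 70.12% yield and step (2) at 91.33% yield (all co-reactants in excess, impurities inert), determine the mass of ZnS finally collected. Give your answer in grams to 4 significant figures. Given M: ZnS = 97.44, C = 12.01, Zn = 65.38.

Pure C = 20.55 × 0.9256 = 19.021 g.
n(C) = 19.021 / 12.01 = 1.5838 mol.
Step 1 (C:Zn = 1:1): theoretical n(Zn) = 1.5838 mol; at 70.12% yield, n(Zn) = 1.1105 mol.
Step 2 (Zn:ZnS = 1:1): theoretical n(ZnS) = 1.1105 mol, so theoretical mass = 1.1105 × 97.44 = 108.21 g.
At 91.33% yield, actual mass of ZnS = 108.21 × 0.9133 = 98.829 g.

98.83 g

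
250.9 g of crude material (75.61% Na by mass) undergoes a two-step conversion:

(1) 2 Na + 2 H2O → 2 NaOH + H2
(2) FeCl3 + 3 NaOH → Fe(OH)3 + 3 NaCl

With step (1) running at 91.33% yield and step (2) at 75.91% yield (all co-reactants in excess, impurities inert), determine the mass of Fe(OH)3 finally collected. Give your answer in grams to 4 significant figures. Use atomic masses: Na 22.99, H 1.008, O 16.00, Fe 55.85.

203.8 g

Pure Na = 250.9 × 0.7561 = 189.71 g.
M(Na) = 22.99 g/mol.
M(Fe(OH)3) = 55.85 + 3(16.00) + 3(1.008) = 106.874 g/mol.
n(Na) = 189.71 / 22.99 = 8.2517 mol.
Step 1 (Na:NaOH = 2:2): theoretical n(NaOH) = 8.2517 mol; at 91.33% yield, n(NaOH) = 7.5362 mol.
Step 2 (NaOH:Fe(OH)3 = 3:1): theoretical n(Fe(OH)3) = 2.5121 mol, so theoretical mass = 2.5121 × 106.874 = 268.48 g.
At 75.91% yield, actual mass of Fe(OH)3 = 268.48 × 0.7591 = 203.80 g.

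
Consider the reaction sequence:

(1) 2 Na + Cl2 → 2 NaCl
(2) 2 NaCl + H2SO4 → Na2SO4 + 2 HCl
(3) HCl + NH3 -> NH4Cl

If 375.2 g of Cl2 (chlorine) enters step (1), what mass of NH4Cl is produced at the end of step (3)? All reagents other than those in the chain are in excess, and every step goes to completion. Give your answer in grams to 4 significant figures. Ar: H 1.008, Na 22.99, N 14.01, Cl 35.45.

M(Cl2) = 2(35.45) = 70.90 g/mol.
M(NH4Cl) = 14.01 + 4(1.008) + 35.45 = 53.492 g/mol.
n(Cl2) = 375.2 / 70.90 = 5.2920 mol.
Reaction (1): Cl2→NaCl ratio 1:2 ⇒ n(NaCl) = 10.584 mol.
Reaction (2): NaCl→HCl ratio 2:2 ⇒ n(HCl) = 10.584 mol.
Reaction (3): HCl→NH4Cl ratio 1:1 ⇒ n(NH4Cl) = 10.584 mol.
Mass of NH4Cl = 10.584 × 53.492 = 566.16 g.

566.2 g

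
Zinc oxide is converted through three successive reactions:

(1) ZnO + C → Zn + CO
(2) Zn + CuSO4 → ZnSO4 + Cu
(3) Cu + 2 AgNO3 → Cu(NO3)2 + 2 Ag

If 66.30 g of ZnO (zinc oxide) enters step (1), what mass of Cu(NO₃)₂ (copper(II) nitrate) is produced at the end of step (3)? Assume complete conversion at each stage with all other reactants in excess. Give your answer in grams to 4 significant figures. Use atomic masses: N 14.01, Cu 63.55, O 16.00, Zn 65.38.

152.8 g

M(ZnO) = 65.38 + 16.00 = 81.38 g/mol.
M(Cu(NO3)2) = 63.55 + 2(14.01) + 6(16.00) = 187.57 g/mol.
n(ZnO) = 66.30 / 81.38 = 0.81470 mol.
Reaction (1): ZnO→Zn ratio 1:1 ⇒ n(Zn) = 0.81470 mol.
Reaction (2): Zn→Cu ratio 1:1 ⇒ n(Cu) = 0.81470 mol.
Reaction (3): Cu→Cu(NO3)2 ratio 1:1 ⇒ n(Cu(NO3)2) = 0.81470 mol.
Mass of Cu(NO3)2 = 0.81470 × 187.57 = 152.81 g.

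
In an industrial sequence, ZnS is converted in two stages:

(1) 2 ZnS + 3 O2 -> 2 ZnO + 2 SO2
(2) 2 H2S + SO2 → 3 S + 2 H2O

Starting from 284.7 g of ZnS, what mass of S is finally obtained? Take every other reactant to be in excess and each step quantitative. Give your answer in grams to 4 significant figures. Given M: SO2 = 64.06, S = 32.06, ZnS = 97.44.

281.0 g

n(ZnS) = 284.70 / 97.44 = 2.9218 mol.
Step 1 gives a 2:2 ratio of ZnS to SO2, so n(SO2) = 2.9218 mol.
In step 2 the SO2:S ratio is 1:3, so n(S) = 8.7654 mol.
Mass of S = 8.7654 × 32.06 = 281.02 g.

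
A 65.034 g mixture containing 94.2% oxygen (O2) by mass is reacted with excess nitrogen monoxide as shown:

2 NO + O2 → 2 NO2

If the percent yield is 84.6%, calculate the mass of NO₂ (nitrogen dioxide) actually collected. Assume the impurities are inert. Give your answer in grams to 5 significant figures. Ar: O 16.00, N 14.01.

149.04 g

Pure O2 available = 65.034 g × 0.942 = 61.2620 g.
M(O2) = 2(16.00) = 32.00 g/mol.
M(NO2) = 14.01 + 2(16.00) = 46.01 g/mol.
n(O2) = 61.2620 g / 32.00 g/mol = 1.91444 mol.
From the equation the O2:NO2 mole ratio is 1:2, so n(NO2) = 1.91444 × 2/1 = 3.82888 mol.
Mass of NO2 = 3.82888 mol × 46.01 g/mol = 176.167 g.
Actual mass collected = 176.167 g × 0.846 = 149.037 g.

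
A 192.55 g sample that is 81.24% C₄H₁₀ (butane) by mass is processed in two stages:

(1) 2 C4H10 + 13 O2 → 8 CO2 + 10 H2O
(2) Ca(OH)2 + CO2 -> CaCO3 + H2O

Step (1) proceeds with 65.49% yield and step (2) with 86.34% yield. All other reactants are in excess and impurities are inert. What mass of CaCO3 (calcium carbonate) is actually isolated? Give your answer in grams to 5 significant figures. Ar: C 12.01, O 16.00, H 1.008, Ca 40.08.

Pure C4H10 = 192.55 × 0.8124 = 156.428 g.
M(C4H10) = 4(12.01) + 10(1.008) = 58.12 g/mol.
M(CaCO3) = 40.08 + 12.01 + 3(16.00) = 100.09 g/mol.
n(C4H10) = 156.428 / 58.12 = 2.69146 mol.
Step 1 (C4H10:CO2 = 2:8): theoretical n(CO2) = 10.7658 mol; at 65.49% yield, n(CO2) = 7.05055 mol.
Step 2 (CO2:CaCO3 = 1:1): theoretical n(CaCO3) = 7.05055 mol, so theoretical mass = 7.05055 × 100.09 = 705.689 g.
At 86.34% yield, actual mass of CaCO3 = 705.689 × 0.8634 = 609.292 g.

609.29 g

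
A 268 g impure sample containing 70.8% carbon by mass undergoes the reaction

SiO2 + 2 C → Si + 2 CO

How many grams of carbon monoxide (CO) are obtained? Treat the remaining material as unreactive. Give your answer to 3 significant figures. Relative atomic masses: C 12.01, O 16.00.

443 g

Mass of pure C = 268 g × 0.708 = 189.7 g.
M(C) = 12.01 g/mol.
M(CO) = 12.01 + 16.00 = 28.01 g/mol.
n(C) = 189.7 g / 12.01 g/mol = 15.80 mol.
From the equation the C:CO mole ratio is 2:2, so n(CO) = 15.80 × 2/2 = 15.80 mol.
Mass of CO = 15.80 mol × 28.01 g/mol = 442.5 g.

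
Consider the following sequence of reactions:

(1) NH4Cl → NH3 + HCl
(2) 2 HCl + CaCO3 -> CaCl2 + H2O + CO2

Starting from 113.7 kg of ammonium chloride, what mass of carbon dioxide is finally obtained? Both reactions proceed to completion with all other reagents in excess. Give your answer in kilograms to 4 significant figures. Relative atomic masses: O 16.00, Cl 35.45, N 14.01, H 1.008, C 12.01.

46.77 kg

M(NH4Cl) = 14.01 + 4(1.008) + 35.45 = 53.492 g/mol.
M(CO2) = 12.01 + 2(16.00) = 44.01 g/mol.
113.7 kg = 113700 g.
n(NH4Cl) = 113700 / 53.492 = 2125.6 mol.
Step 1 gives a 1:1 ratio of NH4Cl to HCl, so n(HCl) = 2125.6 mol.
In step 2 the HCl:CO2 ratio is 2:1, so n(CO2) = 1062.8 mol.
Mass of CO2 = 1062.8 × 44.01 = 46773 g = 46.77 kg.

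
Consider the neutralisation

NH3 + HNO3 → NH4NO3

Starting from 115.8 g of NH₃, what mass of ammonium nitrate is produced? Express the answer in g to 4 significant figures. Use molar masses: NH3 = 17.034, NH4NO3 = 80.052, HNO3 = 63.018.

544.2 g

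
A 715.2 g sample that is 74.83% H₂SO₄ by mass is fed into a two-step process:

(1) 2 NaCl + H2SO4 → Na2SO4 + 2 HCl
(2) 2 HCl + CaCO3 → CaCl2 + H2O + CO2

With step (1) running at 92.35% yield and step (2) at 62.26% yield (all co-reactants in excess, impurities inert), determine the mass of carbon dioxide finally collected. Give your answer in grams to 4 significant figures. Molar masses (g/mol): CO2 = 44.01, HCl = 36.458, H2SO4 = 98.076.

138.1 g

Pure H2SO4 = 715.2 × 0.7483 = 535.18 g.
n(H2SO4) = 535.18 / 98.076 = 5.4568 mol.
Step 1 (H2SO4:HCl = 1:2): theoretical n(HCl) = 10.914 mol; at 92.35% yield, n(HCl) = 10.079 mol.
Step 2 (HCl:CO2 = 2:1): theoretical n(CO2) = 5.0394 mol, so theoretical mass = 5.0394 × 44.01 = 221.78 g.
At 62.26% yield, actual mass of CO2 = 221.78 × 0.6226 = 138.08 g.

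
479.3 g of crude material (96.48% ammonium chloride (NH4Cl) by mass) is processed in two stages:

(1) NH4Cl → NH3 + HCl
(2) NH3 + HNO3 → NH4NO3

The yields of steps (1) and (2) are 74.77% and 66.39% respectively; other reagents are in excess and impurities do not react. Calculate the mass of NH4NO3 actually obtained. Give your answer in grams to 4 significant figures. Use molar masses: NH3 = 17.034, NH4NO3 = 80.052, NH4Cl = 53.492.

Pure NH4Cl = 479.3 × 0.9648 = 462.43 g.
n(NH4Cl) = 462.43 / 53.492 = 8.6448 mol.
Step 1 (NH4Cl:NH3 = 1:1): theoretical n(NH3) = 8.6448 mol; at 74.77% yield, n(NH3) = 6.4637 mol.
Step 2 (NH3:NH4NO3 = 1:1): theoretical n(NH4NO3) = 6.4637 mol, so theoretical mass = 6.4637 × 80.052 = 517.43 g.
At 66.39% yield, actual mass of NH4NO3 = 517.43 × 0.6639 = 343.52 g.

343.5 g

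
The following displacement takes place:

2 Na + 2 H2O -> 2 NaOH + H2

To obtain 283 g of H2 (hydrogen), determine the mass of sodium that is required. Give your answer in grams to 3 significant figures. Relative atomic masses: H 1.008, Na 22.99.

M(H2) = 2(1.008) = 2.016 g/mol.
M(Na) = 22.99 g/mol.
n(H2) = 283.0 g / 2.016 g/mol = 140.4 mol.
From the equation the H2:Na mole ratio is 1:2, so n(Na) = 140.4 × 2/1 = 280.8 mol.
Mass of Na = 280.8 mol × 22.99 g/mol = 6455 g.

6450 g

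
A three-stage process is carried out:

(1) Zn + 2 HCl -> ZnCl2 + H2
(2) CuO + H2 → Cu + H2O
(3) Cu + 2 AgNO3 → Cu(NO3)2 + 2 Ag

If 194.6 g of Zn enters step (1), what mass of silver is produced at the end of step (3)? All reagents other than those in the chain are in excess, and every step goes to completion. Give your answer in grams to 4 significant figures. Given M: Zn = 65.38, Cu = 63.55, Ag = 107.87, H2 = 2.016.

642.1 g

n(Zn) = 194.6 / 65.38 = 2.9764 mol.
Reaction (1): Zn→H2 ratio 1:1 ⇒ n(H2) = 2.9764 mol.
Reaction (2): H2→Cu ratio 1:1 ⇒ n(Cu) = 2.9764 mol.
Reaction (3): Cu→Ag ratio 1:2 ⇒ n(Ag) = 5.9529 mol.
Mass of Ag = 5.9529 × 107.87 = 642.14 g.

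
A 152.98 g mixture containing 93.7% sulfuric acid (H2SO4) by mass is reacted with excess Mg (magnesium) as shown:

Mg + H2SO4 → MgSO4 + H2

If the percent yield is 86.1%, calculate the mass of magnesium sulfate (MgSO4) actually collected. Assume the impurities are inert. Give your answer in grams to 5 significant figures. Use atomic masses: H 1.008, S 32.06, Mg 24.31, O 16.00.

Pure H2SO4 available = 152.98 g × 0.937 = 143.342 g.
M(H2SO4) = 2(1.008) + 32.06 + 4(16.00) = 98.076 g/mol.
M(MgSO4) = 24.31 + 32.06 + 4(16.00) = 120.37 g/mol.
n(H2SO4) = 143.342 g / 98.076 g/mol = 1.46154 mol.
From the equation the H2SO4:MgSO4 mole ratio is 1:1, so n(MgSO4) = 1.46154 × 1/1 = 1.46154 mol.
Mass of MgSO4 = 1.46154 mol × 120.37 g/mol = 175.926 g.
Actual mass collected = 175.926 g × 0.861 = 151.472 g.

151.47 g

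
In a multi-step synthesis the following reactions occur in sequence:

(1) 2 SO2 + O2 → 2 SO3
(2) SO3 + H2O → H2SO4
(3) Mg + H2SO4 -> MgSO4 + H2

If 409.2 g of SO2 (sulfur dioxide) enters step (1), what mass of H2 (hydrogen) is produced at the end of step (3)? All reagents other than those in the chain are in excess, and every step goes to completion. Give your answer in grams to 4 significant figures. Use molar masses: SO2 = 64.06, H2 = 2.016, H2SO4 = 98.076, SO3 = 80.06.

n(SO2) = 409.2 / 64.06 = 6.3878 mol.
Reaction (1): SO2→SO3 ratio 2:2 ⇒ n(SO3) = 6.3878 mol.
Reaction (2): SO3→H2SO4 ratio 1:1 ⇒ n(H2SO4) = 6.3878 mol.
Reaction (3): H2SO4→H2 ratio 1:1 ⇒ n(H2) = 6.3878 mol.
Mass of H2 = 6.3878 × 2.016 = 12.878 g.

12.88 g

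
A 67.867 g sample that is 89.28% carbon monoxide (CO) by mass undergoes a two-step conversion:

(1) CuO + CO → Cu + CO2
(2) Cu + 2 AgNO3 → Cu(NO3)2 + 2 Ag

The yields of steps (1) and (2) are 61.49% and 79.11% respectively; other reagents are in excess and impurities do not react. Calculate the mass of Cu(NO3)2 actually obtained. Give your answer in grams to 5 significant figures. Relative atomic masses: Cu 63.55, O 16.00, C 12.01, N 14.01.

197.38 g

Pure CO = 67.867 × 0.8928 = 60.5917 g.
M(CO) = 12.01 + 16.00 = 28.01 g/mol.
M(Cu(NO3)2) = 63.55 + 2(14.01) + 6(16.00) = 187.57 g/mol.
n(CO) = 60.5917 / 28.01 = 2.16322 mol.
Step 1 (CO:Cu = 1:1): theoretical n(Cu) = 2.16322 mol; at 61.49% yield, n(Cu) = 1.33016 mol.
Step 2 (Cu:Cu(NO3)2 = 1:1): theoretical n(Cu(NO3)2) = 1.33016 mol, so theoretical mass = 1.33016 × 187.57 = 249.498 g.
At 79.11% yield, actual mass of Cu(NO3)2 = 249.498 × 0.7911 = 197.378 g.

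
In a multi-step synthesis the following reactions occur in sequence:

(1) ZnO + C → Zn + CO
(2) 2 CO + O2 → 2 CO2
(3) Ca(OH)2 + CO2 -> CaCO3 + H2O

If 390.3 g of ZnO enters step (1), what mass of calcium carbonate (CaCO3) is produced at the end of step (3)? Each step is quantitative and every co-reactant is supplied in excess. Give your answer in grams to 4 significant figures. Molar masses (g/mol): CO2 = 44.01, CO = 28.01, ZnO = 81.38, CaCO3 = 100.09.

480.0 g

n(ZnO) = 390.3 / 81.38 = 4.7960 mol.
Reaction (1): ZnO→CO ratio 1:1 ⇒ n(CO) = 4.7960 mol.
Reaction (2): CO→CO2 ratio 2:2 ⇒ n(CO2) = 4.7960 mol.
Reaction (3): CO2→CaCO3 ratio 1:1 ⇒ n(CaCO3) = 4.7960 mol.
Mass of CaCO3 = 4.7960 × 100.09 = 480.03 g.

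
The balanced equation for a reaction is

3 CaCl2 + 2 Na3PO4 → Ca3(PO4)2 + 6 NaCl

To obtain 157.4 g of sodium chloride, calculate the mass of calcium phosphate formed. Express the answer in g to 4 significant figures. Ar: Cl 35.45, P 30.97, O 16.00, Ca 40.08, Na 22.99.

M(NaCl) = 22.99 + 35.45 = 58.44 g/mol.
M(Ca3(PO4)2) = 3(40.08) + 2(30.97) + 8(16.00) = 310.18 g/mol.
n(NaCl) = 157.40 g / 58.44 g/mol = 2.6934 mol.
From the equation the NaCl:Ca3(PO4)2 mole ratio is 6:1, so n(Ca3(PO4)2) = 2.6934 × 1/6 = 0.44889 mol.
Mass of Ca3(PO4)2 = 0.44889 mol × 310.18 g/mol = 139.24 g.

139.2 g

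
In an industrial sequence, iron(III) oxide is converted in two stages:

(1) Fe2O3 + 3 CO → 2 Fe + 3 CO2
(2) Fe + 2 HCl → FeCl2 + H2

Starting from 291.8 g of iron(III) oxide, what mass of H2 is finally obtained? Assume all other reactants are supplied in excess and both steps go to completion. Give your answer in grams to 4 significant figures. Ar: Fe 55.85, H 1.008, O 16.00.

M(Fe2O3) = 2(55.85) + 3(16.00) = 159.70 g/mol.
M(H2) = 2(1.008) = 2.016 g/mol.
n(Fe2O3) = 291.80 / 159.70 = 1.8272 mol.
Step 1 gives a 1:2 ratio of Fe2O3 to Fe, so n(Fe) = 3.6544 mol.
In step 2 the Fe:H2 ratio is 1:1, so n(H2) = 3.6544 mol.
Mass of H2 = 3.6544 × 2.016 = 7.3672 g.

7.367 g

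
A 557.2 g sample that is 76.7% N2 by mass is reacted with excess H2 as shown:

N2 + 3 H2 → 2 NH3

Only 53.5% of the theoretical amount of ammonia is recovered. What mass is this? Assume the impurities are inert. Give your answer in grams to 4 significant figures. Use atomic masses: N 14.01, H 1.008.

Pure N2 available = 557.2 g × 0.767 = 427.37 g.
M(N2) = 2(14.01) = 28.02 g/mol.
M(NH3) = 14.01 + 3(1.008) = 17.034 g/mol.
n(N2) = 427.37 g / 28.02 g/mol = 15.252 mol.
From the equation the N2:NH3 mole ratio is 1:2, so n(NH3) = 15.252 × 2/1 = 30.505 mol.
Mass of NH3 = 30.505 mol × 17.034 g/mol = 519.62 g.
Actual mass collected = 519.62 g × 0.535 = 278.00 g.

278.0 g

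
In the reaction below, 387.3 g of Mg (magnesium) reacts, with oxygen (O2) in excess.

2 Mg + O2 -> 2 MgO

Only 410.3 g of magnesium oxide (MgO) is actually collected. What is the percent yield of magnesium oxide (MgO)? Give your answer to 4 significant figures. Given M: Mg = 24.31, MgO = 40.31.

63.89 %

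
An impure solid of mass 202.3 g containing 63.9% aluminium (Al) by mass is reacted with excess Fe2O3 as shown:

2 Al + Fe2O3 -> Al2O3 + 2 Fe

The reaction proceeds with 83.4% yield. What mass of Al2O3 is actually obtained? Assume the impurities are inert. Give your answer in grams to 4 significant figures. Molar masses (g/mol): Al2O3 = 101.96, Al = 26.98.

203.7 g

Pure Al available = 202.3 g × 0.639 = 129.27 g.
n(Al) = 129.27 g / 26.98 g/mol = 4.7913 mol.
From the equation the Al:Al2O3 mole ratio is 2:1, so n(Al2O3) = 4.7913 × 1/2 = 2.3957 mol.
Mass of Al2O3 = 2.3957 mol × 101.96 g/mol = 244.26 g.
Actual mass collected = 244.26 g × 0.834 = 203.71 g.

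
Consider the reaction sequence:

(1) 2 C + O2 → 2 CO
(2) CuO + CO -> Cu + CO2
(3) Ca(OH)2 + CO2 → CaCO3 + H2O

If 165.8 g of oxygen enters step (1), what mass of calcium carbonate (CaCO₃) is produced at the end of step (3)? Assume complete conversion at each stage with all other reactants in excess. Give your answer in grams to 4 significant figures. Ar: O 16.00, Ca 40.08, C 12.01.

1037 g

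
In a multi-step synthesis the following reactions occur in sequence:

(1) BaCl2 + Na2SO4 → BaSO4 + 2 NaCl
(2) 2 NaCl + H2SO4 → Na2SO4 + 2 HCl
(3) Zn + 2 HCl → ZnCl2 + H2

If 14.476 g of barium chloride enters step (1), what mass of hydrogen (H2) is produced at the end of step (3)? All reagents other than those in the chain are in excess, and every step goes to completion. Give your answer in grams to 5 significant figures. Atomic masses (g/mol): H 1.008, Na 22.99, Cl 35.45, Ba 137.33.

0.14015 g

M(BaCl2) = 137.33 + 2(35.45) = 208.23 g/mol.
M(H2) = 2(1.008) = 2.016 g/mol.
n(BaCl2) = 14.476 / 208.23 = 0.0695193 mol.
Reaction (1): BaCl2→NaCl ratio 1:2 ⇒ n(NaCl) = 0.139039 mol.
Reaction (2): NaCl→HCl ratio 2:2 ⇒ n(HCl) = 0.139039 mol.
Reaction (3): HCl→H2 ratio 2:1 ⇒ n(H2) = 0.0695193 mol.
Mass of H2 = 0.0695193 × 2.016 = 0.140151 g.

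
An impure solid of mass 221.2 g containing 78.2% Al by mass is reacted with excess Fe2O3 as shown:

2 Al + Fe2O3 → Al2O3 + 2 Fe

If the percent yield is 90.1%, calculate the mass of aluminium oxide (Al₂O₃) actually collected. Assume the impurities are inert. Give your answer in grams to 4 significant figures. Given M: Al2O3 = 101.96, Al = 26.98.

294.5 g

Pure Al available = 221.2 g × 0.782 = 172.98 g.
n(Al) = 172.98 g / 26.98 g/mol = 6.4114 mol.
From the equation the Al:Al2O3 mole ratio is 2:1, so n(Al2O3) = 6.4114 × 1/2 = 3.2057 mol.
Mass of Al2O3 = 3.2057 mol × 101.96 g/mol = 326.85 g.
Actual mass collected = 326.85 g × 0.901 = 294.49 g.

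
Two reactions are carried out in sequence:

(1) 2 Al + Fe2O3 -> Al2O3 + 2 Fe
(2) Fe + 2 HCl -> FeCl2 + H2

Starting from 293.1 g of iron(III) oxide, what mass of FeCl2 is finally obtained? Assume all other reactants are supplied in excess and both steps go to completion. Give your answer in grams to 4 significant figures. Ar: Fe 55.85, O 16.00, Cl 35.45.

M(Fe2O3) = 2(55.85) + 3(16.00) = 159.70 g/mol.
M(FeCl2) = 55.85 + 2(35.45) = 126.75 g/mol.
n(Fe2O3) = 293.10 / 159.70 = 1.8353 mol.
Step 1 gives a 1:2 ratio of Fe2O3 to Fe, so n(Fe) = 3.6706 mol.
In step 2 the Fe:FeCl2 ratio is 1:1, so n(FeCl2) = 3.6706 mol.
Mass of FeCl2 = 3.6706 × 126.75 = 465.25 g.

465.3 g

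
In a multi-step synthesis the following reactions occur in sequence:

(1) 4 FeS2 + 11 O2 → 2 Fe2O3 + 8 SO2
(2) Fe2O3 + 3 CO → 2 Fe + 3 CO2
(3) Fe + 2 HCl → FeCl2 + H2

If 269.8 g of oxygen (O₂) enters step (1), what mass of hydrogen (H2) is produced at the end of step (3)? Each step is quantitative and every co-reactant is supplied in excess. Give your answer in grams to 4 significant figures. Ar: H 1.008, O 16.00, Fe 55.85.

6.181 g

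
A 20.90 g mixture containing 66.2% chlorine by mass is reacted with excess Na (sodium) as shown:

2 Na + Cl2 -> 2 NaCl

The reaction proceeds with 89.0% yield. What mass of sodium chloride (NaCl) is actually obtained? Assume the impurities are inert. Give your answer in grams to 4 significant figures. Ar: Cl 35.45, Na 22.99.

20.30 g

Pure Cl2 available = 20.90 g × 0.662 = 13.836 g.
M(Cl2) = 2(35.45) = 70.90 g/mol.
M(NaCl) = 22.99 + 35.45 = 58.44 g/mol.
n(Cl2) = 13.836 g / 70.90 g/mol = 0.19515 mol.
From the equation the Cl2:NaCl mole ratio is 1:2, so n(NaCl) = 0.19515 × 2/1 = 0.39029 mol.
Mass of NaCl = 0.39029 mol × 58.44 g/mol = 22.809 g.
Actual mass collected = 22.809 g × 0.890 = 20.300 g.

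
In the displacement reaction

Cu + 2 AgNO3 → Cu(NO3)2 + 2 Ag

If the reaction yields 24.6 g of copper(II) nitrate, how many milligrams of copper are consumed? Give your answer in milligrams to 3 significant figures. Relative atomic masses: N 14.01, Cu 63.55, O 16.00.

8330 mg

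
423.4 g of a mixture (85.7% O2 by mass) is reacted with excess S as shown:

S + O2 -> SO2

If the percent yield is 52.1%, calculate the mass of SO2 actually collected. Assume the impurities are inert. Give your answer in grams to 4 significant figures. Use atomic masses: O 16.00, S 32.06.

378.4 g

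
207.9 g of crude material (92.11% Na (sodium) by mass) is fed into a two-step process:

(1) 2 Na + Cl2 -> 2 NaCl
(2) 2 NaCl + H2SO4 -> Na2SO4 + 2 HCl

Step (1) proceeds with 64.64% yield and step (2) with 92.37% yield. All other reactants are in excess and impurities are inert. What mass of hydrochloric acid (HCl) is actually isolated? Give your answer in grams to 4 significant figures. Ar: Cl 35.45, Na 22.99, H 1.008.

181.3 g

Pure Na = 207.9 × 0.9211 = 191.50 g.
M(Na) = 22.99 g/mol.
M(HCl) = 1.008 + 35.45 = 36.458 g/mol.
n(Na) = 191.50 / 22.99 = 8.3296 mol.
Step 1 (Na:NaCl = 2:2): theoretical n(NaCl) = 8.3296 mol; at 64.64% yield, n(NaCl) = 5.3842 mol.
Step 2 (NaCl:HCl = 2:2): theoretical n(HCl) = 5.3842 mol, so theoretical mass = 5.3842 × 36.458 = 196.30 g.
At 92.37% yield, actual mass of HCl = 196.30 × 0.9237 = 181.32 g.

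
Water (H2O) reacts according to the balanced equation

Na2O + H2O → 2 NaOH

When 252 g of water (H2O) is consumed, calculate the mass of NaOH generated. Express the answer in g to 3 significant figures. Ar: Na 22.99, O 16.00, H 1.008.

1120 g

M(H2O) = 2(1.008) + 16.00 = 18.016 g/mol.
M(NaOH) = 22.99 + 16.00 + 1.008 = 39.998 g/mol.
n(H2O) = 252.0 g / 18.016 g/mol = 13.99 mol.
From the equation the H2O:NaOH mole ratio is 1:2, so n(NaOH) = 13.99 × 2/1 = 27.98 mol.
Mass of NaOH = 27.98 mol × 39.998 g/mol = 1119 g.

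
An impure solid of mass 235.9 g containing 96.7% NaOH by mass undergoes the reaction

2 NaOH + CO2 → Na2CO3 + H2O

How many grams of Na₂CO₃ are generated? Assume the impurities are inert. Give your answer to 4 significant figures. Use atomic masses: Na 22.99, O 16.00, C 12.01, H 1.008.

Mass of pure NaOH = 235.9 g × 0.967 = 228.12 g.
M(NaOH) = 22.99 + 16.00 + 1.008 = 39.998 g/mol.
M(Na2CO3) = 2(22.99) + 12.01 + 3(16.00) = 105.99 g/mol.
n(NaOH) = 228.12 g / 39.998 g/mol = 5.7032 mol.
From the equation the NaOH:Na2CO3 mole ratio is 2:1, so n(Na2CO3) = 5.7032 × 1/2 = 2.8516 mol.
Mass of Na2CO3 = 2.8516 mol × 105.99 g/mol = 302.24 g.

302.2 g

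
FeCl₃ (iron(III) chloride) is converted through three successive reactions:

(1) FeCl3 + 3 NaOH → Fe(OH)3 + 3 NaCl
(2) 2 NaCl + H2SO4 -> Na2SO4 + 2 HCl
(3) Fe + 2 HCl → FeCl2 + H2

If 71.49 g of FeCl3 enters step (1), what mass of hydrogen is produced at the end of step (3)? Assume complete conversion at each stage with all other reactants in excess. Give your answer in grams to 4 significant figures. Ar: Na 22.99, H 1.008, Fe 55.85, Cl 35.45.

1.333 g

M(FeCl3) = 55.85 + 3(35.45) = 162.20 g/mol.
M(H2) = 2(1.008) = 2.016 g/mol.
n(FeCl3) = 71.49 / 162.20 = 0.44075 mol.
Reaction (1): FeCl3→NaCl ratio 1:3 ⇒ n(NaCl) = 1.3223 mol.
Reaction (2): NaCl→HCl ratio 2:2 ⇒ n(HCl) = 1.3223 mol.
Reaction (3): HCl→H2 ratio 2:1 ⇒ n(H2) = 0.66113 mol.
Mass of H2 = 0.66113 × 2.016 = 1.3328 g.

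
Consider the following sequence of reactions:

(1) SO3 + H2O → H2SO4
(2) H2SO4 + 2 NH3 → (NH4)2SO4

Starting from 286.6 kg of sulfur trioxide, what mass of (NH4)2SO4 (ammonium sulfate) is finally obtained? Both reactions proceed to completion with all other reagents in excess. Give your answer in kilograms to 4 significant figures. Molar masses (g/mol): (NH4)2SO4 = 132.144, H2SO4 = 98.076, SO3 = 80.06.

286.6 kg = 286600 g.
n(SO3) = 286600 / 80.06 = 3579.8 mol.
Step 1 gives a 1:1 ratio of SO3 to H2SO4, so n(H2SO4) = 3579.8 mol.
In step 2 the H2SO4:(NH4)2SO4 ratio is 1:1, so n((NH4)2SO4) = 3579.8 mol.
Mass of (NH4)2SO4 = 3579.8 × 132.144 = 473050 g = 473.1 kg.

473.1 kg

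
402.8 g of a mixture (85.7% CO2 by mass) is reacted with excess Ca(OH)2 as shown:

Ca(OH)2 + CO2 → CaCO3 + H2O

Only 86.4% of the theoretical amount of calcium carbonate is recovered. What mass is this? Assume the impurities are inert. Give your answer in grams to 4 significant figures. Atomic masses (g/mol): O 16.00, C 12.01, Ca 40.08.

Pure CO2 available = 402.8 g × 0.857 = 345.20 g.
M(CO2) = 12.01 + 2(16.00) = 44.01 g/mol.
M(CaCO3) = 40.08 + 12.01 + 3(16.00) = 100.09 g/mol.
n(CO2) = 345.20 g / 44.01 g/mol = 7.8437 mol.
From the equation the CO2:CaCO3 mole ratio is 1:1, so n(CaCO3) = 7.8437 × 1/1 = 7.8437 mol.
Mass of CaCO3 = 7.8437 mol × 100.09 g/mol = 785.07 g.
Actual mass collected = 785.07 g × 0.864 = 678.30 g.

678.3 g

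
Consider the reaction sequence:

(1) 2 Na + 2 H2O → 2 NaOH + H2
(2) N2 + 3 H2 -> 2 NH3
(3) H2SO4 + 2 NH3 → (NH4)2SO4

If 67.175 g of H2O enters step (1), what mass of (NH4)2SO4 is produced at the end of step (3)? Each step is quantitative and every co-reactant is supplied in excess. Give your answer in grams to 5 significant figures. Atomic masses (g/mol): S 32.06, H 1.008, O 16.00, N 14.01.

82.119 g

M(H2O) = 2(1.008) + 16.00 = 18.016 g/mol.
M((NH4)2SO4) = 2(14.01) + 8(1.008) + 32.06 + 4(16.00) = 132.144 g/mol.
n(H2O) = 67.175 / 18.016 = 3.72863 mol.
Reaction (1): H2O→H2 ratio 2:1 ⇒ n(H2) = 1.86432 mol.
Reaction (2): H2→NH3 ratio 3:2 ⇒ n(NH3) = 1.24288 mol.
Reaction (3): NH3→(NH4)2SO4 ratio 2:1 ⇒ n((NH4)2SO4) = 0.621438 mol.
Mass of (NH4)2SO4 = 0.621438 × 132.144 = 82.1193 g.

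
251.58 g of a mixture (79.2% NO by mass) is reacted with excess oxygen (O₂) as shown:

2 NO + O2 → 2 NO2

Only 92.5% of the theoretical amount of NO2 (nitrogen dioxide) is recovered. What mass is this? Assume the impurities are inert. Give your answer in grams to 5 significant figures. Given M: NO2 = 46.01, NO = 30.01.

282.57 g

Pure NO available = 251.58 g × 0.792 = 199.251 g.
n(NO) = 199.251 g / 30.01 g/mol = 6.63950 mol.
From the equation the NO:NO2 mole ratio is 2:2, so n(NO2) = 6.63950 × 2/2 = 6.63950 mol.
Mass of NO2 = 6.63950 mol × 46.01 g/mol = 305.483 g.
Actual mass collected = 305.483 g × 0.925 = 282.572 g.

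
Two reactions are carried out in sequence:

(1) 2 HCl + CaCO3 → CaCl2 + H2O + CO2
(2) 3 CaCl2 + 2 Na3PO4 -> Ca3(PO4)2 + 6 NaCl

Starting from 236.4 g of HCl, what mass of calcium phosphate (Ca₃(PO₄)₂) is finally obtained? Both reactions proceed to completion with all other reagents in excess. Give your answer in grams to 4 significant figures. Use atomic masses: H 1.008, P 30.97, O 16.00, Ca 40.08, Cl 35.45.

M(HCl) = 1.008 + 35.45 = 36.458 g/mol.
M(Ca3(PO4)2) = 3(40.08) + 2(30.97) + 8(16.00) = 310.18 g/mol.
n(HCl) = 236.40 / 36.458 = 6.4842 mol.
Step 1 gives a 2:1 ratio of HCl to CaCl2, so n(CaCl2) = 3.2421 mol.
In step 2 the CaCl2:Ca3(PO4)2 ratio is 3:1, so n(Ca3(PO4)2) = 1.0807 mol.
Mass of Ca3(PO4)2 = 1.0807 × 310.18 = 335.21 g.

335.2 g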